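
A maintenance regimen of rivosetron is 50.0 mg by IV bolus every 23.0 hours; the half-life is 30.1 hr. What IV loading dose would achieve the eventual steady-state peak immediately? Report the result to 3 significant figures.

k = ln 2 / 30.1 = 0.02303 hr⁻¹
Accumulation ratio R = 1 / (1 − e^(−kτ)) = 1 / (1 − e^(−0.02303×23.0)) = 1 / (1 − 0.5888) = 2.432
Loading dose = maintenance dose × R = 50.0 × 2.432 ≈ 122 mg

122 mg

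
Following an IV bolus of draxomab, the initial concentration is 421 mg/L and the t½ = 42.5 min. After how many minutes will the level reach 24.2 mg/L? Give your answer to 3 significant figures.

175 minutes

k = ln 2 / 42.5 = 0.01631 min⁻¹
C(t) = C₀ e^(−kt)  ⇒  t = ln(C₀/C) / k
t = ln(421/24.2) / 0.01631 = 2.856 / 0.01631 ≈ 175 minutes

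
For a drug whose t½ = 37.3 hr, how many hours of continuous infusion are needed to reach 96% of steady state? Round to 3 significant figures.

173 hours

k = ln 2 / 37.3 = 0.01858 hr⁻¹
f = 1 − e^(−kt)  ⇒  t = −ln(1 − f) / k
t = −ln(1 − 0.96) / 0.01858 = 3.219 / 0.01858 ≈ 173 hours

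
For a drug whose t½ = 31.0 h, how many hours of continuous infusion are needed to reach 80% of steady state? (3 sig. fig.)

72.0 hours

k = ln 2 / 31.0 = 0.02236 h⁻¹
f = 1 − e^(−kt)  ⇒  t = −ln(1 − f) / k
t = −ln(1 − 0.8) / 0.02236 = 1.609 / 0.02236 ≈ 72.0 hours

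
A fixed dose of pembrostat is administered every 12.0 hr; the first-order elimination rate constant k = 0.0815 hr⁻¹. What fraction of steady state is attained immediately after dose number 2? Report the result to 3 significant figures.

0.859

f_n = 1 − e^(−nkτ) = 1 − e^(−2 × 0.08150 × 12.0) = 1 − e^(−1.956) = 1 − 0.1414 ≈ 0.859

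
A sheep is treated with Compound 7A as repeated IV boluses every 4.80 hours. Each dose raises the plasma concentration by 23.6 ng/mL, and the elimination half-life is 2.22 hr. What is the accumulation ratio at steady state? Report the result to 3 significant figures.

1.29

k = ln 2 / 2.22 = 0.3122 hr⁻¹
Fraction remaining after one interval: e^(−kτ) = e^(−0.3122 × 4.80) = 0.2234
R = 1 / (1 − 0.2234) = 1 / 0.7766 ≈ 1.29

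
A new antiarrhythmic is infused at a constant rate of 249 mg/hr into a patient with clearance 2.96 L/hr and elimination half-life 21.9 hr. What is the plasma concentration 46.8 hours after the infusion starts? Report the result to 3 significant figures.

Css = rate / CL = 249 / 2.96 = 84.12 µg/mL
k = ln 2 / 21.9 = 0.03165 hr⁻¹
C(t) = Css (1 − e^(−kt)) = 84.12 × (1 − e^(−1.481)) = 84.12 × 0.7726 ≈ 65.0 µg/mL

65.0 µg/mL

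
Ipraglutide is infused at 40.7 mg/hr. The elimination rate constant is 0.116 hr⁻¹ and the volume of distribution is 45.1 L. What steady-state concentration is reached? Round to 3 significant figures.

7.78 µg/mL

CL = k · V = 0.116 × 45.1 = 5.232 L/hr
Css = rate / CL = 40.7 / 5.232 ≈ 7.78 µg/mL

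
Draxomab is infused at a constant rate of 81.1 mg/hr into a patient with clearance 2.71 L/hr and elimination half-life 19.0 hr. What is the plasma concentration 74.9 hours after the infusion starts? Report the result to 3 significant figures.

Css = rate / CL = 81.1 / 2.71 = 29.93 µg/mL
k = ln 2 / 19.0 = 0.03648 hr⁻¹
C(t) = Css (1 − e^(−kt)) = 29.93 × (1 − e^(−2.732)) = 29.93 × 0.9349 ≈ 28.0 µg/mL

28.0 µg/mL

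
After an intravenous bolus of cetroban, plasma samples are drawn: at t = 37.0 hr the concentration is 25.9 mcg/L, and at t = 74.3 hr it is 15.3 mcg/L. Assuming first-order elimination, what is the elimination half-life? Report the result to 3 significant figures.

k = ln(C₁/C₂) / (t₂ − t₁) = ln(25.9/15.3) / (74.3 − 37.0)
  = 0.5264 / 37.30 = 0.01411 hr⁻¹
t½ = ln 2 / k = ln 2 / 0.01411 ≈ 49.1 hours

49.1 hours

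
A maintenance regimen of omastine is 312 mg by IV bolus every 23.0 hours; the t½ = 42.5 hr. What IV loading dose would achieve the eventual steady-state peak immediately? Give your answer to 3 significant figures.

997 mg

k = ln 2 / 42.5 = 0.01631 hr⁻¹
Accumulation ratio R = 1 / (1 − e^(−kτ)) = 1 / (1 − e^(−0.01631×23.0)) = 1 / (1 − 0.6872) = 3.197
Loading dose = maintenance dose × R = 312 × 3.197 ≈ 997 mg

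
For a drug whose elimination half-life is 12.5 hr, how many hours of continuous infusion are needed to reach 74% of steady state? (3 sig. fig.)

k = ln 2 / 12.5 = 0.05545 hr⁻¹
f = 1 − e^(−kt)  ⇒  t = −ln(1 − f) / k
t = −ln(1 − 0.74) / 0.05545 = 1.347 / 0.05545 ≈ 24.3 hours

24.3 hours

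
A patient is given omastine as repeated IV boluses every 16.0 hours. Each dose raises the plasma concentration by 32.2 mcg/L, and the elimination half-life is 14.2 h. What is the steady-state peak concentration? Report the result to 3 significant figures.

k = ln 2 / 14.2 = 0.04881 h⁻¹
Fraction remaining after one interval: e^(−kτ) = e^(−0.04881 × 16.0) = 0.4579
R = 1 / (1 − 0.4579) = 1.845
Css,max = 32.2 × 1.845 ≈ 59.4 mcg/L

59.4 mcg/L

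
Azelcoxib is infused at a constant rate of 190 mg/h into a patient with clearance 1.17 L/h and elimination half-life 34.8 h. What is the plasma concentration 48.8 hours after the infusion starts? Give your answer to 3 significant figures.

101 mg/L

Css = rate / CL = 190 / 1.17 = 162.4 mg/L
k = ln 2 / 34.8 = 0.01992 h⁻¹
C(t) = Css (1 − e^(−kt)) = 162.4 × (1 − e^(−0.9720)) = 162.4 × 0.6217 ≈ 101 mg/L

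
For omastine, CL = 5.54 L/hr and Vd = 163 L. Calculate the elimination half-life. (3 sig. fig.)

k = CL / V = 5.54 / 163 = 0.03399 hr⁻¹
t½ = ln 2 / k = ln 2 / 0.03399 ≈ 20.4 hours

20.4 hours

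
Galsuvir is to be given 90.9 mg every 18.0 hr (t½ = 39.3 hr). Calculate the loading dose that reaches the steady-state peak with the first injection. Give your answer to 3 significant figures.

k = ln 2 / 39.3 = 0.01764 hr⁻¹
Accumulation ratio R = 1 / (1 − e^(−kτ)) = 1 / (1 − e^(−0.01764×18.0)) = 1 / (1 − 0.7280) = 3.676
Loading dose = maintenance dose × R = 90.9 × 3.676 ≈ 334 mg

334 mg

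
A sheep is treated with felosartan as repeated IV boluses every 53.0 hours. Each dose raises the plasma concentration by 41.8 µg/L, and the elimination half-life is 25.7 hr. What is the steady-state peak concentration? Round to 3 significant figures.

k = ln 2 / 25.7 = 0.02697 hr⁻¹
Fraction remaining after one interval: e^(−kτ) = e^(−0.02697 × 53.0) = 0.2394
R = 1 / (1 − 0.2394) = 1.315
Css,max = 41.8 × 1.315 ≈ 55.0 µg/L

55.0 µg/L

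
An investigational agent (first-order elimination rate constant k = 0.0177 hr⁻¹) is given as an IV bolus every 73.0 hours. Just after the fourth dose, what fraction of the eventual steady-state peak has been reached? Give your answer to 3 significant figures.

0.994

f_n = 1 − e^(−nkτ) = 1 − e^(−4 × 0.01770 × 73.0) = 1 − e^(−5.168) = 1 − 0.005694 ≈ 0.994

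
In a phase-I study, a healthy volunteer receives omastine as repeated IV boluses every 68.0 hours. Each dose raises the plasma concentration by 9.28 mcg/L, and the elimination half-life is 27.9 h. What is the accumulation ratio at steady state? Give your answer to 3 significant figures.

k = ln 2 / 27.9 = 0.02484 h⁻¹
Fraction remaining after one interval: e^(−kτ) = e^(−0.02484 × 68.0) = 0.1846
R = 1 / (1 − 0.1846) = 1 / 0.8154 ≈ 1.23

1.23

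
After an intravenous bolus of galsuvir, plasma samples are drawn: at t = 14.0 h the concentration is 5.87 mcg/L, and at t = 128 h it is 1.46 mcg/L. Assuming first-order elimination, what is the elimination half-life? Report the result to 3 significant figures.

k = ln(C₁/C₂) / (t₂ − t₁) = ln(5.87/1.46) / (128 − 14.0)
  = 1.391 / 114.0 = 0.01221 h⁻¹
t½ = ln 2 / k = ln 2 / 0.01221 ≈ 56.8 hours

56.8 hours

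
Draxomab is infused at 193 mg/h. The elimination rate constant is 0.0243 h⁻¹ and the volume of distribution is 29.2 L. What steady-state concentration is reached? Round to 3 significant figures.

272 mg/L

CL = k · V = 0.0243 × 29.2 = 0.7096 L/h
Css = rate / CL = 193 / 0.7096 ≈ 272 mg/L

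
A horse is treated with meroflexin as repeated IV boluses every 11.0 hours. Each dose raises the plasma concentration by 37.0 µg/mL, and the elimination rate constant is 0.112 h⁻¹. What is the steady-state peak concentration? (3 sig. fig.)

Fraction remaining after one interval: e^(−kτ) = e^(−0.1120 × 11.0) = 0.2917
R = 1 / (1 − 0.2917) = 1.412
Css,max = 37.0 × 1.412 ≈ 52.2 µg/mL

52.2 µg/mL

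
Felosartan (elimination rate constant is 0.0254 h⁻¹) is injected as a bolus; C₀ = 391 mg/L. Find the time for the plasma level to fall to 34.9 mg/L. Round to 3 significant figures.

95.1 hours

C(t) = C₀ e^(−kt)  ⇒  t = ln(C₀/C) / k
t = ln(391/34.9) / 0.02540 = 2.416 / 0.02540 ≈ 95.1 hours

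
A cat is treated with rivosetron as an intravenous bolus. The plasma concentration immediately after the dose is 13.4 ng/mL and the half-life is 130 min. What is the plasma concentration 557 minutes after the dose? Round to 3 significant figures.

0.688 ng/mL

k = ln 2 / 130 = 0.005332 min⁻¹
557 min is 4.285 half-lives, so C = 13.4 × (1/2)^4.285 = 13.4 × 0.05131 ≈ 0.688 ng/mL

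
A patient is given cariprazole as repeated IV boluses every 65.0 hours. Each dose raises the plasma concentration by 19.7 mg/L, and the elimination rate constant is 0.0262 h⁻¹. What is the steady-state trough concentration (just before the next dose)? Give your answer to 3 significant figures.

4.39 mg/L

Fraction remaining after one interval: e^(−kτ) = e^(−0.02620 × 65.0) = 0.1821
R = 1 / (1 − 0.1821) = 1.223
Css,max = 19.7 × 1.223 = 24.09 mg/L
Css,min = Css,max × e^(−kτ) = 24.09 × 0.1821 ≈ 4.39 mg/L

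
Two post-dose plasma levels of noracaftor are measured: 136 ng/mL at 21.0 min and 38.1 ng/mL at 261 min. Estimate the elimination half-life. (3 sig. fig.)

k = ln(C₁/C₂) / (t₂ − t₁) = ln(136/38.1) / (261 − 21.0)
  = 1.272 / 240.0 = 0.005302 min⁻¹
t½ = ln 2 / k = ln 2 / 0.005302 ≈ 131 minutes

131 minutes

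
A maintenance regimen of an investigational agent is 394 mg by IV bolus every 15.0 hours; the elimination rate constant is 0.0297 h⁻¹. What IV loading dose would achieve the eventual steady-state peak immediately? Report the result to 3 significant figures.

1100 mg

Accumulation ratio R = 1 / (1 − e^(−kτ)) = 1 / (1 − e^(−0.02970×15.0)) = 1 / (1 − 0.6405) = 2.782
Loading dose = maintenance dose × R = 394 × 2.782 ≈ 1100 mg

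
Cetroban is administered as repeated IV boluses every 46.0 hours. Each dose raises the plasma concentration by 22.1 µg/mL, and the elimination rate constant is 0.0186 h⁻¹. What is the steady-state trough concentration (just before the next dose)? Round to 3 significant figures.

16.3 µg/mL

Fraction remaining after one interval: e^(−kτ) = e^(−0.01860 × 46.0) = 0.4250
R = 1 / (1 − 0.4250) = 1.739
Css,max = 22.1 × 1.739 = 38.44 µg/mL
Css,min = Css,max × e^(−kτ) = 38.44 × 0.4250 ≈ 16.3 µg/mL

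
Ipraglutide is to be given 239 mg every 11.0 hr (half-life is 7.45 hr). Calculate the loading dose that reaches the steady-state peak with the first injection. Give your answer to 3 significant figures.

373 mg

k = ln 2 / 7.45 = 0.09304 hr⁻¹
Accumulation ratio R = 1 / (1 − e^(−kτ)) = 1 / (1 − e^(−0.09304×11.0)) = 1 / (1 − 0.3594) = 1.561
Loading dose = maintenance dose × R = 239 × 1.561 ≈ 373 mg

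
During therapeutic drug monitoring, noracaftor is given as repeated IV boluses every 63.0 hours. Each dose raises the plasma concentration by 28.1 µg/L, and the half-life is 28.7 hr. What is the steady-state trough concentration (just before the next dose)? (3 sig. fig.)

7.85 µg/L

k = ln 2 / 28.7 = 0.02415 hr⁻¹
Fraction remaining after one interval: e^(−kτ) = e^(−0.02415 × 63.0) = 0.2184
R = 1 / (1 − 0.2184) = 1.279
Css,max = 28.1 × 1.279 = 35.95 µg/L
Css,min = Css,max × e^(−kτ) = 35.95 × 0.2184 ≈ 7.85 µg/L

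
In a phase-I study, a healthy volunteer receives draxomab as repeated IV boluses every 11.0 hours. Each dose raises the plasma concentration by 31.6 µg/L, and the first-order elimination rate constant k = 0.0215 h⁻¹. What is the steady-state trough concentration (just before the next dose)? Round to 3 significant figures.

Fraction remaining after one interval: e^(−kτ) = e^(−0.02150 × 11.0) = 0.7894
R = 1 / (1 − 0.7894) = 4.748
Css,max = 31.6 × 4.748 = 150.0 µg/L
Css,min = Css,max × e^(−kτ) = 150.0 × 0.7894 ≈ 118 µg/L

118 µg/L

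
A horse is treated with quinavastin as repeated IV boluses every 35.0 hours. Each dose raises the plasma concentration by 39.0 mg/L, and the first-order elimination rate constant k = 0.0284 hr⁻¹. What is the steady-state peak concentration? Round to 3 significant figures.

Fraction remaining after one interval: e^(−kτ) = e^(−0.02840 × 35.0) = 0.3701
R = 1 / (1 − 0.3701) = 1.588
Css,max = 39.0 × 1.588 ≈ 61.9 mg/L

61.9 mg/L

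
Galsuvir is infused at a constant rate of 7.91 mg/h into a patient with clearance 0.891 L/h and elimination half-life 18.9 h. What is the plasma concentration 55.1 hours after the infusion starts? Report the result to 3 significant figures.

Css = rate / CL = 7.91 / 0.891 = 8.878 µg/mL
k = ln 2 / 18.9 = 0.03667 h⁻¹
C(t) = Css (1 − e^(−kt)) = 8.878 × (1 − e^(−2.021)) = 8.878 × 0.8674 ≈ 7.70 µg/mL

7.70 µg/mL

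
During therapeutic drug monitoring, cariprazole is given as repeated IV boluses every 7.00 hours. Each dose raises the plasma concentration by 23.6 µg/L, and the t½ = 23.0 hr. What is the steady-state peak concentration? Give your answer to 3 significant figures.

124 µg/L

k = ln 2 / 23.0 = 0.03014 hr⁻¹
Fraction remaining after one interval: e^(−kτ) = e^(−0.03014 × 7.00) = 0.8098
R = 1 / (1 − 0.8098) = 5.258
Css,max = 23.6 × 5.258 ≈ 124 µg/L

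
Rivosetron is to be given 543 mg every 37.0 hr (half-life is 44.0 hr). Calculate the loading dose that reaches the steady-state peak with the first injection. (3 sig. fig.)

k = ln 2 / 44.0 = 0.01575 hr⁻¹
Accumulation ratio R = 1 / (1 − e^(−kτ)) = 1 / (1 − e^(−0.01575×37.0)) = 1 / (1 − 0.5583) = 2.264
Loading dose = maintenance dose × R = 543 × 2.264 ≈ 1230 mg

1230 mg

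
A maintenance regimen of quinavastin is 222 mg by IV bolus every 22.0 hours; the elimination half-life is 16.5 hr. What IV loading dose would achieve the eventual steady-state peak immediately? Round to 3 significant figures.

368 mg

k = ln 2 / 16.5 = 0.04201 hr⁻¹
Accumulation ratio R = 1 / (1 − e^(−kτ)) = 1 / (1 − e^(−0.04201×22.0)) = 1 / (1 − 0.3969) = 1.658
Loading dose = maintenance dose × R = 222 × 1.658 ≈ 368 mg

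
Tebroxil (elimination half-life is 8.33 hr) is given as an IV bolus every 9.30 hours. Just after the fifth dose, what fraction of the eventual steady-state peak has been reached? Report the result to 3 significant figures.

0.979

k = ln 2 / 8.33 = 0.08321 hr⁻¹
f_n = 1 − e^(−nkτ) = 1 − e^(−5 × 0.08321 × 9.30) = 1 − e^(−3.869) = 1 − 0.02087 ≈ 0.979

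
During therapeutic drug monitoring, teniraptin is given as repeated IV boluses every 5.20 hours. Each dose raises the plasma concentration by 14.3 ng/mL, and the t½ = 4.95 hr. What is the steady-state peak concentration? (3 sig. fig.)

27.6 ng/mL

k = ln 2 / 4.95 = 0.1400 hr⁻¹
Fraction remaining after one interval: e^(−kτ) = e^(−0.1400 × 5.20) = 0.4828
R = 1 / (1 − 0.4828) = 1.933
Css,max = 14.3 × 1.933 ≈ 27.6 ng/mL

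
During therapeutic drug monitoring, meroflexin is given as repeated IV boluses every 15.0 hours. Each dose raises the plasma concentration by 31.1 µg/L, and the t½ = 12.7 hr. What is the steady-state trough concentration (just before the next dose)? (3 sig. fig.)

k = ln 2 / 12.7 = 0.05458 hr⁻¹
Fraction remaining after one interval: e^(−kτ) = e^(−0.05458 × 15.0) = 0.4410
R = 1 / (1 − 0.4410) = 1.789
Css,max = 31.1 × 1.789 = 55.64 µg/L
Css,min = Css,max × e^(−kτ) = 55.64 × 0.4410 ≈ 24.5 µg/L

24.5 µg/L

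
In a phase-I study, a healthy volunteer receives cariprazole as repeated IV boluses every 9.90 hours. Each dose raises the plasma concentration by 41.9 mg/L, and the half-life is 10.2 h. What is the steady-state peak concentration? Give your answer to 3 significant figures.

85.6 mg/L

k = ln 2 / 10.2 = 0.06796 h⁻¹
Fraction remaining after one interval: e^(−kτ) = e^(−0.06796 × 9.90) = 0.5103
R = 1 / (1 − 0.5103) = 2.042
Css,max = 41.9 × 2.042 ≈ 85.6 mg/L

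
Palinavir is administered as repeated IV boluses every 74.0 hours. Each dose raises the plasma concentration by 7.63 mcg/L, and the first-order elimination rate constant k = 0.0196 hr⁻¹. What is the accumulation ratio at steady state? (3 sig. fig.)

1.31

Fraction remaining after one interval: e^(−kτ) = e^(−0.01960 × 74.0) = 0.2345
R = 1 / (1 − 0.2345) = 1 / 0.7655 ≈ 1.31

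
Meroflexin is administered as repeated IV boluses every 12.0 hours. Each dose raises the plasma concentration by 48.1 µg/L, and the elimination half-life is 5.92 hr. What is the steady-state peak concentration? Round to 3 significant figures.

k = ln 2 / 5.92 = 0.1171 hr⁻¹
Fraction remaining after one interval: e^(−kτ) = e^(−0.1171 × 12.0) = 0.2454
R = 1 / (1 − 0.2454) = 1.325
Css,max = 48.1 × 1.325 ≈ 63.7 µg/L

63.7 µg/L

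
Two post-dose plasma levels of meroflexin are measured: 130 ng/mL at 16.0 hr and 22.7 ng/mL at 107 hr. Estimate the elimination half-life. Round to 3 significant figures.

k = ln(C₁/C₂) / (t₂ − t₁) = ln(130/22.7) / (107 − 16.0)
  = 1.745 / 91.00 = 0.01918 hr⁻¹
t½ = ln 2 / k = ln 2 / 0.01918 ≈ 36.1 hours

36.1 hours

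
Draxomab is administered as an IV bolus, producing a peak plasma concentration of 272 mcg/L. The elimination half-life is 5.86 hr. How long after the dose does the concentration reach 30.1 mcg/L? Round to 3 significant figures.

18.6 hours

k = ln 2 / 5.86 = 0.1183 hr⁻¹
C(t) = C₀ e^(−kt)  ⇒  t = ln(C₀/C) / k
t = ln(272/30.1) / 0.1183 = 2.201 / 0.1183 ≈ 18.6 hours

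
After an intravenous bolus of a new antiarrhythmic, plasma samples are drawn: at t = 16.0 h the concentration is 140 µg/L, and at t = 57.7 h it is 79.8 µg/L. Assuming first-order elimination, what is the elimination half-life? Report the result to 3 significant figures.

51.4 hours

k = ln(C₁/C₂) / (t₂ − t₁) = ln(140/79.8) / (57.7 − 16.0)
  = 0.5621 / 41.70 = 0.01348 h⁻¹
t½ = ln 2 / k = ln 2 / 0.01348 ≈ 51.4 hours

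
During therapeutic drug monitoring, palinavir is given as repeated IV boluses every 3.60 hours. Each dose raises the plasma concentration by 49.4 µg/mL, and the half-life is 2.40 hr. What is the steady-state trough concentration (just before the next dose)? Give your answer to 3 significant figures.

k = ln 2 / 2.40 = 0.2888 hr⁻¹
Fraction remaining after one interval: e^(−kτ) = e^(−0.2888 × 3.60) = 0.3536
R = 1 / (1 − 0.3536) = 1.547
Css,max = 49.4 × 1.547 = 76.42 µg/mL
Css,min = Css,max × e^(−kτ) = 76.42 × 0.3536 ≈ 27.0 µg/mL

27.0 µg/mL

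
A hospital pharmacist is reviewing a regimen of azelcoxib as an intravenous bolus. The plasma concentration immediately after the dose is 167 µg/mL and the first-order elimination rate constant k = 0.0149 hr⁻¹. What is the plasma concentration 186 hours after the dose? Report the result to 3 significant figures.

10.4 µg/mL

C(t) = C₀ e^(−kt) = 167 × e^(−0.01490 × 186) = 167 × e^(−2.771) = 167 × 0.06257 ≈ 10.4 µg/mL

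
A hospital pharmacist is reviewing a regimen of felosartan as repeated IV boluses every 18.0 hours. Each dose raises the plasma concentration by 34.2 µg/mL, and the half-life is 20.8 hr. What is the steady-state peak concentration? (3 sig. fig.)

k = ln 2 / 20.8 = 0.03332 hr⁻¹
Fraction remaining after one interval: e^(−kτ) = e^(−0.03332 × 18.0) = 0.5489
R = 1 / (1 − 0.5489) = 2.217
Css,max = 34.2 × 2.217 ≈ 75.8 µg/mL

75.8 µg/mL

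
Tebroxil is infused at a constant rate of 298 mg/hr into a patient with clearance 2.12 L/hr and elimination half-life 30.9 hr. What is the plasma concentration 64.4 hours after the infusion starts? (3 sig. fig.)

107 mg/L

Css = rate / CL = 298 / 2.12 = 140.6 mg/L
k = ln 2 / 30.9 = 0.02243 hr⁻¹
C(t) = Css (1 − e^(−kt)) = 140.6 × (1 − e^(−1.445)) = 140.6 × 0.7642 ≈ 107 mg/L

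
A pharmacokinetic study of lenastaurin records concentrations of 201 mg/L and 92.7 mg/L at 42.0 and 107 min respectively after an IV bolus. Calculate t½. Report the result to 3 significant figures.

k = ln(C₁/C₂) / (t₂ − t₁) = ln(201/92.7) / (107 − 42.0)
  = 0.7739 / 65.00 = 0.01191 min⁻¹
t½ = ln 2 / k = ln 2 / 0.01191 ≈ 58.2 minutes

58.2 minutes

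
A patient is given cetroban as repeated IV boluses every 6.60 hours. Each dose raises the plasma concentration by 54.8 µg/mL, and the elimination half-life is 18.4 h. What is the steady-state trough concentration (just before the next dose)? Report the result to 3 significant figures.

k = ln 2 / 18.4 = 0.03767 h⁻¹
Fraction remaining after one interval: e^(−kτ) = e^(−0.03767 × 6.60) = 0.7799
R = 1 / (1 − 0.7799) = 4.543
Css,max = 54.8 × 4.543 = 248.9 µg/mL
Css,min = Css,max × e^(−kτ) = 248.9 × 0.7799 ≈ 194 µg/mL

194 µg/mL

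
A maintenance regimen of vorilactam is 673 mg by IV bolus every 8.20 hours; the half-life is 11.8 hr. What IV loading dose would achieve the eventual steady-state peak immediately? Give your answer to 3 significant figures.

1760 mg

k = ln 2 / 11.8 = 0.05874 hr⁻¹
Accumulation ratio R = 1 / (1 − e^(−kτ)) = 1 / (1 − e^(−0.05874×8.20)) = 1 / (1 − 0.6177) = 2.616
Loading dose = maintenance dose × R = 673 × 2.616 ≈ 1760 mg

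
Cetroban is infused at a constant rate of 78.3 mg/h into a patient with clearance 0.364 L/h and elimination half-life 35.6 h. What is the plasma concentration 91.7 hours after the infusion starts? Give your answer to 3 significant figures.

Css = rate / CL = 78.3 / 0.364 = 215.1 mg/L
k = ln 2 / 35.6 = 0.01947 h⁻¹
C(t) = Css (1 − e^(−kt)) = 215.1 × (1 − e^(−1.785)) = 215.1 × 0.8323 ≈ 179 mg/L

179 mg/L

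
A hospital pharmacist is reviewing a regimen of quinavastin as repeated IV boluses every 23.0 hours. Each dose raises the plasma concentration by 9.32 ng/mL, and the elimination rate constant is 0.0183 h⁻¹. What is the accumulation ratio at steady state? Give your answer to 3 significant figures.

Fraction remaining after one interval: e^(−kτ) = e^(−0.01830 × 23.0) = 0.6565
R = 1 / (1 − 0.6565) = 1 / 0.3435 ≈ 2.91

2.91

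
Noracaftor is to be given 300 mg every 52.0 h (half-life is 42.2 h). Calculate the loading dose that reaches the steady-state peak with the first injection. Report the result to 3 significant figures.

k = ln 2 / 42.2 = 0.01643 h⁻¹
Accumulation ratio R = 1 / (1 − e^(−kτ)) = 1 / (1 − e^(−0.01643×52.0)) = 1 / (1 − 0.4257) = 1.741
Loading dose = maintenance dose × R = 300 × 1.741 ≈ 522 mg

522 mg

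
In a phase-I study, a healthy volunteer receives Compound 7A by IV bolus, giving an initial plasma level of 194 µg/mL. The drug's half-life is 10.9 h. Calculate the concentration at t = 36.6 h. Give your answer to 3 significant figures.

18.9 µg/mL

k = ln 2 / 10.9 = 0.06359 h⁻¹
C(t) = C₀ e^(−kt) = 194 × e^(−0.06359 × 36.6) = 194 × e^(−2.327) = 194 × 0.09754 ≈ 18.9 µg/mL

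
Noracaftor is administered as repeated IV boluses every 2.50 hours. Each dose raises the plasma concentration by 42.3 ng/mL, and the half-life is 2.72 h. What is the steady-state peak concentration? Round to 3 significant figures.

89.8 ng/mL

k = ln 2 / 2.72 = 0.2548 h⁻¹
Fraction remaining after one interval: e^(−kτ) = e^(−0.2548 × 2.50) = 0.5288
R = 1 / (1 − 0.5288) = 2.122
Css,max = 42.3 × 2.122 ≈ 89.8 ng/mL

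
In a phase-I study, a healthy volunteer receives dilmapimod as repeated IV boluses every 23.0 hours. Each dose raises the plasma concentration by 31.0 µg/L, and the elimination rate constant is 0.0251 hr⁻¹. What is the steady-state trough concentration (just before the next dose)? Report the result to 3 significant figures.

39.7 µg/L

Fraction remaining after one interval: e^(−kτ) = e^(−0.02510 × 23.0) = 0.5614
R = 1 / (1 − 0.5614) = 2.280
Css,max = 31.0 × 2.280 = 70.68 µg/L
Css,min = Css,max × e^(−kτ) = 70.68 × 0.5614 ≈ 39.7 µg/L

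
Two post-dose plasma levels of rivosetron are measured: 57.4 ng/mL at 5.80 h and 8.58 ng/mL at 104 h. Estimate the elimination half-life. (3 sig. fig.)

35.8 hours

k = ln(C₁/C₂) / (t₂ − t₁) = ln(57.4/8.58) / (104 − 5.80)
  = 1.901 / 98.20 = 0.01935 h⁻¹
t½ = ln 2 / k = ln 2 / 0.01935 ≈ 35.8 hours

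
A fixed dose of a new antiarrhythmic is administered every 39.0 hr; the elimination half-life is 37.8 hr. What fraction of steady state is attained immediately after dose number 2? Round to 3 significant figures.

k = ln 2 / 37.8 = 0.01834 hr⁻¹
f_n = 1 − e^(−nkτ) = 1 − e^(−2 × 0.01834 × 39.0) = 1 − e^(−1.430) = 1 − 0.2392 ≈ 0.761

0.761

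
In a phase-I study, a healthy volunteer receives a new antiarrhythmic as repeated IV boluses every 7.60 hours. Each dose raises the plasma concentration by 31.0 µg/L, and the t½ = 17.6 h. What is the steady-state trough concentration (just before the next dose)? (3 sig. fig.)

k = ln 2 / 17.6 = 0.03938 h⁻¹
Fraction remaining after one interval: e^(−kτ) = e^(−0.03938 × 7.60) = 0.7413
R = 1 / (1 − 0.7413) = 3.866
Css,max = 31.0 × 3.866 = 119.8 µg/L
Css,min = Css,max × e^(−kτ) = 119.8 × 0.7413 ≈ 88.8 µg/L

88.8 µg/L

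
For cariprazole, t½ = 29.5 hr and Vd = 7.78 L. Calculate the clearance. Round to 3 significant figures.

k = ln 2 / t½ = ln 2 / 29.5 = 0.02350 hr⁻¹
CL = k · V = 0.02350 × 7.78 ≈ 0.183 L/hr

0.183 L/hr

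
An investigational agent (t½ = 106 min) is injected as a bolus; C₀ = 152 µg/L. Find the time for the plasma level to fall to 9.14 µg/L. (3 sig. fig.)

430 minutes

k = ln 2 / 106 = 0.006539 min⁻¹
C(t) = C₀ e^(−kt)  ⇒  t = ln(C₀/C) / k
t = ln(152/9.14) / 0.006539 = 2.811 / 0.006539 ≈ 430 minutes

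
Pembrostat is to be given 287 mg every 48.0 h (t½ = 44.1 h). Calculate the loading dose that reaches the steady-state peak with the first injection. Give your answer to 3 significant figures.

542 mg

k = ln 2 / 44.1 = 0.01572 h⁻¹
Accumulation ratio R = 1 / (1 − e^(−kτ)) = 1 / (1 − e^(−0.01572×48.0)) = 1 / (1 − 0.4703) = 1.888
Loading dose = maintenance dose × R = 287 × 1.888 ≈ 542 mg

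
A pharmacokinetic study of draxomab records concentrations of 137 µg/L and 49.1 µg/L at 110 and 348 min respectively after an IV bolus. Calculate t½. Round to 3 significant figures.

161 minutes

k = ln(C₁/C₂) / (t₂ − t₁) = ln(137/49.1) / (348 − 110)
  = 1.026 / 238.0 = 0.004311 min⁻¹
t½ = ln 2 / k = ln 2 / 0.004311 ≈ 161 minutes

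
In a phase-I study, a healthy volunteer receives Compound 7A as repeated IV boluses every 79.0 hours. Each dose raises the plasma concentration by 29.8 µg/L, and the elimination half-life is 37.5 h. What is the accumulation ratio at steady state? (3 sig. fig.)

k = ln 2 / 37.5 = 0.01848 h⁻¹
Fraction remaining after one interval: e^(−kτ) = e^(−0.01848 × 79.0) = 0.2322
R = 1 / (1 − 0.2322) = 1 / 0.7678 ≈ 1.30

1.30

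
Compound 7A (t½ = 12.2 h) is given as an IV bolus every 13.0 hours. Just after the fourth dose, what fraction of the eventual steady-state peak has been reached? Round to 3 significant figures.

0.948

k = ln 2 / 12.2 = 0.05682 h⁻¹
f_n = 1 − e^(−nkτ) = 1 − e^(−4 × 0.05682 × 13.0) = 1 − e^(−2.954) = 1 − 0.05211 ≈ 0.948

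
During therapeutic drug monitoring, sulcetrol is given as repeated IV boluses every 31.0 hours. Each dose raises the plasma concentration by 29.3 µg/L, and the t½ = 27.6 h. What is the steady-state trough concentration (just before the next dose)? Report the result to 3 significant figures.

k = ln 2 / 27.6 = 0.02511 h⁻¹
Fraction remaining after one interval: e^(−kτ) = e^(−0.02511 × 31.0) = 0.4591
R = 1 / (1 − 0.4591) = 1.849
Css,max = 29.3 × 1.849 = 54.17 µg/L
Css,min = Css,max × e^(−kτ) = 54.17 × 0.4591 ≈ 24.9 µg/L

24.9 µg/L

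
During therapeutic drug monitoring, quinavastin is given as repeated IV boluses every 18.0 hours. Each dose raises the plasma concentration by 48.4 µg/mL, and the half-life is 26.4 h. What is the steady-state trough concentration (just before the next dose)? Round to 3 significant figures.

k = ln 2 / 26.4 = 0.02626 h⁻¹
Fraction remaining after one interval: e^(−kτ) = e^(−0.02626 × 18.0) = 0.6234
R = 1 / (1 − 0.6234) = 2.655
Css,max = 48.4 × 2.655 = 128.5 µg/mL
Css,min = Css,max × e^(−kτ) = 128.5 × 0.6234 ≈ 80.1 µg/mL

80.1 µg/mL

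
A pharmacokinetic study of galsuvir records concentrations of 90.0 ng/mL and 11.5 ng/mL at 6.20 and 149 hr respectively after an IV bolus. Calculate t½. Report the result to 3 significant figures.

k = ln(C₁/C₂) / (t₂ − t₁) = ln(90.0/11.5) / (149 − 6.20)
  = 2.057 / 142.8 = 0.01441 hr⁻¹
t½ = ln 2 / k = ln 2 / 0.01441 ≈ 48.1 hours

48.1 hours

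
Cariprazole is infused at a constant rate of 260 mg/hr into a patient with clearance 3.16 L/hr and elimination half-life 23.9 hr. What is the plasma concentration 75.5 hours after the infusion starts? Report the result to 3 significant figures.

73.1 mg/L

Css = rate / CL = 260 / 3.16 = 82.28 mg/L
k = ln 2 / 23.9 = 0.02900 hr⁻¹
C(t) = Css (1 − e^(−kt)) = 82.28 × (1 − e^(−2.190)) = 82.28 × 0.8880 ≈ 73.1 mg/L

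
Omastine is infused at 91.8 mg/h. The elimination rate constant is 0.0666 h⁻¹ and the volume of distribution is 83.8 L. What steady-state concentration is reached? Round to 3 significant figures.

16.4 µg/mL

CL = k · V = 0.0666 × 83.8 = 5.581 L/h
Css = rate / CL = 91.8 / 5.581 ≈ 16.4 µg/mL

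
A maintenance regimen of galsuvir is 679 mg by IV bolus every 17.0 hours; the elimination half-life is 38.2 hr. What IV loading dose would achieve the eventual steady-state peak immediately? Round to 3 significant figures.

k = ln 2 / 38.2 = 0.01815 hr⁻¹
Accumulation ratio R = 1 / (1 − e^(−kτ)) = 1 / (1 − e^(−0.01815×17.0)) = 1 / (1 − 0.7346) = 3.767
Loading dose = maintenance dose × R = 679 × 3.767 ≈ 2560 mg

2560 mg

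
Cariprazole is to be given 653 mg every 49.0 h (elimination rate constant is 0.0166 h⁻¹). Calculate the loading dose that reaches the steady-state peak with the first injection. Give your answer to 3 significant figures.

Accumulation ratio R = 1 / (1 − e^(−kτ)) = 1 / (1 − e^(−0.01660×49.0)) = 1 / (1 − 0.4433) = 1.796
Loading dose = maintenance dose × R = 653 × 1.796 ≈ 1170 mg

1170 mg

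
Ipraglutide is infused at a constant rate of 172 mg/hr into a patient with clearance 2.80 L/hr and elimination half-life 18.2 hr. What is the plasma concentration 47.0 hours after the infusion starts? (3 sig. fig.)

Css = rate / CL = 172 / 2.80 = 61.43 mg/L
k = ln 2 / 18.2 = 0.03809 hr⁻¹
C(t) = Css (1 − e^(−kt)) = 61.43 × (1 − e^(−1.790)) = 61.43 × 0.8330 ≈ 51.2 mg/L

51.2 mg/L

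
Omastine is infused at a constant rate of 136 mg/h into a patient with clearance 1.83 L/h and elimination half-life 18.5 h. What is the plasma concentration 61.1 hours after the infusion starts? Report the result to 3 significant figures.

Css = rate / CL = 136 / 1.83 = 74.32 µg/mL
k = ln 2 / 18.5 = 0.03747 h⁻¹
C(t) = Css (1 − e^(−kt)) = 74.32 × (1 − e^(−2.289)) = 74.32 × 0.8987 ≈ 66.8 µg/mL

66.8 µg/mL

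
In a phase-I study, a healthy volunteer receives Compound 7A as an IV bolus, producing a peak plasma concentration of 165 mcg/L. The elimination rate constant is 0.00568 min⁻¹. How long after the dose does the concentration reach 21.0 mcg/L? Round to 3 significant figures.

C(t) = C₀ e^(−kt)  ⇒  t = ln(C₀/C) / k
t = ln(165/21.0) / 0.005680 = 2.061 / 0.005680 ≈ 363 minutes

363 minutes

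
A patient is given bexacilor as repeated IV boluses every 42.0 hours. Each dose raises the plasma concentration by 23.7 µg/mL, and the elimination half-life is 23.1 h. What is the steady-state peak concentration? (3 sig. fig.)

33.1 µg/mL

k = ln 2 / 23.1 = 0.03001 h⁻¹
Fraction remaining after one interval: e^(−kτ) = e^(−0.03001 × 42.0) = 0.2836
R = 1 / (1 − 0.2836) = 1.396
Css,max = 23.7 × 1.396 ≈ 33.1 µg/mL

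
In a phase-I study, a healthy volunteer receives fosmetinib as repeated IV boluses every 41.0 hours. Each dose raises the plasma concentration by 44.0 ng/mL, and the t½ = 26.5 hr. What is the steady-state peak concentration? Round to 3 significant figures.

k = ln 2 / 26.5 = 0.02616 hr⁻¹
Fraction remaining after one interval: e^(−kτ) = e^(−0.02616 × 41.0) = 0.3422
R = 1 / (1 − 0.3422) = 1.520
Css,max = 44.0 × 1.520 ≈ 66.9 ng/mL

66.9 ng/mL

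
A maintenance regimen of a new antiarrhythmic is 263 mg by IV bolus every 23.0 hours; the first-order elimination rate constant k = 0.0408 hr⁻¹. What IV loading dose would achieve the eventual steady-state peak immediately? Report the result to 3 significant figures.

432 mg

Accumulation ratio R = 1 / (1 − e^(−kτ)) = 1 / (1 − e^(−0.04080×23.0)) = 1 / (1 − 0.3913) = 1.643
Loading dose = maintenance dose × R = 263 × 1.643 ≈ 432 mg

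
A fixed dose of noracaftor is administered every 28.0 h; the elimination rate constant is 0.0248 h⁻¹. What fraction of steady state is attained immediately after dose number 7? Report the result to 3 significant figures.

0.992

f_n = 1 − e^(−nkτ) = 1 − e^(−7 × 0.02480 × 28.0) = 1 − e^(−4.861) = 1 − 0.007744 ≈ 0.992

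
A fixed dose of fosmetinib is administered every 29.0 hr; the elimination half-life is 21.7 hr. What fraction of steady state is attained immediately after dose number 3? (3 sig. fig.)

k = ln 2 / 21.7 = 0.03194 hr⁻¹
f_n = 1 − e^(−nkτ) = 1 − e^(−3 × 0.03194 × 29.0) = 1 − e^(−2.779) = 1 − 0.06210 ≈ 0.938

0.938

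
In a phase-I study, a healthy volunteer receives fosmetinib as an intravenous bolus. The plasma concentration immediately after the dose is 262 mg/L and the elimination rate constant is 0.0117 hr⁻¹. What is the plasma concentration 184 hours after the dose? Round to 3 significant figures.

C(t) = C₀ e^(−kt) = 262 × e^(−0.01170 × 184) = 262 × e^(−2.153) = 262 × 0.1162 ≈ 30.4 mg/L

30.4 mg/L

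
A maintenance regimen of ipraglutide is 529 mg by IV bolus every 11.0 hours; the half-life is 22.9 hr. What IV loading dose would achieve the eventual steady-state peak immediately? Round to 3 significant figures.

k = ln 2 / 22.9 = 0.03027 hr⁻¹
Accumulation ratio R = 1 / (1 − e^(−kτ)) = 1 / (1 − e^(−0.03027×11.0)) = 1 / (1 − 0.7168) = 3.531
Loading dose = maintenance dose × R = 529 × 3.531 ≈ 1870 mg

1870 mg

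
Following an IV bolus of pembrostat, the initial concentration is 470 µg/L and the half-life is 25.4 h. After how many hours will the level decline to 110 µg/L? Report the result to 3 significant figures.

k = ln 2 / 25.4 = 0.02729 h⁻¹
C(t) = C₀ e^(−kt)  ⇒  t = ln(C₀/C) / k
t = ln(470/110) / 0.02729 = 1.452 / 0.02729 ≈ 53.2 hours

53.2 hours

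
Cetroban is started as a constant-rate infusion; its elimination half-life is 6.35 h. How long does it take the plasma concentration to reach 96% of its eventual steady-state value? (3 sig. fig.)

k = ln 2 / 6.35 = 0.1092 h⁻¹
f = 1 − e^(−kt)  ⇒  t = −ln(1 − f) / k
t = −ln(1 − 0.96) / 0.1092 = 3.219 / 0.1092 ≈ 29.5 hours

29.5 hours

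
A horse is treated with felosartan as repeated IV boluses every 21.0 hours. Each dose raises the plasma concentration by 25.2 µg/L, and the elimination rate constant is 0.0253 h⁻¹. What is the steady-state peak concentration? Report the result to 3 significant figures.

61.1 µg/L

Fraction remaining after one interval: e^(−kτ) = e^(−0.02530 × 21.0) = 0.5878
R = 1 / (1 − 0.5878) = 2.426
Css,max = 25.2 × 2.426 ≈ 61.1 µg/L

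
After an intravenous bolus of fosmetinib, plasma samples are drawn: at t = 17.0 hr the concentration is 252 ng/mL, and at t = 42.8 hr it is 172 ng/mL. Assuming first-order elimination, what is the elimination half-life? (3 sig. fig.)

46.8 hours

k = ln(C₁/C₂) / (t₂ − t₁) = ln(252/172) / (42.8 − 17.0)
  = 0.3819 / 25.80 = 0.01480 hr⁻¹
t½ = ln 2 / k = ln 2 / 0.01480 ≈ 46.8 hours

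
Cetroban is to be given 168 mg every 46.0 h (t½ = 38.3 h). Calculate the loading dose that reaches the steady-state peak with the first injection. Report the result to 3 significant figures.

k = ln 2 / 38.3 = 0.01810 h⁻¹
Accumulation ratio R = 1 / (1 − e^(−kτ)) = 1 / (1 − e^(−0.01810×46.0)) = 1 / (1 − 0.4350) = 1.770
Loading dose = maintenance dose × R = 168 × 1.770 ≈ 297 mg

297 mg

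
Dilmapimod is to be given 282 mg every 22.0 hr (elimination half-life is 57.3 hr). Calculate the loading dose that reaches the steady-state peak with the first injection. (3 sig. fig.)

k = ln 2 / 57.3 = 0.01210 hr⁻¹
Accumulation ratio R = 1 / (1 − e^(−kτ)) = 1 / (1 − e^(−0.01210×22.0)) = 1 / (1 − 0.7663) = 4.280
Loading dose = maintenance dose × R = 282 × 4.280 ≈ 1210 mg

1210 mg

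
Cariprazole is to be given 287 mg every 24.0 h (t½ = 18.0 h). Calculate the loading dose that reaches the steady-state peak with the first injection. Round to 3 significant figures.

k = ln 2 / 18.0 = 0.03851 h⁻¹
Accumulation ratio R = 1 / (1 − e^(−kτ)) = 1 / (1 − e^(−0.03851×24.0)) = 1 / (1 − 0.3969) = 1.658
Loading dose = maintenance dose × R = 287 × 1.658 ≈ 476 mg

476 mg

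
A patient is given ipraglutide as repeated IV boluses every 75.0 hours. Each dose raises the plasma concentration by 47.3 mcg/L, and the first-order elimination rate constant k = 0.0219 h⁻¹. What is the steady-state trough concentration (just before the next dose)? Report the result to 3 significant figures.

11.3 mcg/L

Fraction remaining after one interval: e^(−kτ) = e^(−0.02190 × 75.0) = 0.1935
R = 1 / (1 − 0.1935) = 1.240
Css,max = 47.3 × 1.240 = 58.65 mcg/L
Css,min = Css,max × e^(−kτ) = 58.65 × 0.1935 ≈ 11.3 mcg/L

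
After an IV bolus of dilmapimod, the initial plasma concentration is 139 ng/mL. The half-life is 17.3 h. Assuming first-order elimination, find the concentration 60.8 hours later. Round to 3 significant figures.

k = ln 2 / 17.3 = 0.04007 h⁻¹
C(t) = C₀ e^(−kt) = 139 × e^(−0.04007 × 60.8) = 139 × e^(−2.436) = 139 × 0.08751 ≈ 12.2 ng/mL

12.2 ng/mL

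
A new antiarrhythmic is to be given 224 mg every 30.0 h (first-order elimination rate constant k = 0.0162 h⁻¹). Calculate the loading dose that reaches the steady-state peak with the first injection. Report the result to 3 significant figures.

582 mg

Accumulation ratio R = 1 / (1 − e^(−kτ)) = 1 / (1 − e^(−0.01620×30.0)) = 1 / (1 − 0.6151) = 2.598
Loading dose = maintenance dose × R = 224 × 2.598 ≈ 582 mg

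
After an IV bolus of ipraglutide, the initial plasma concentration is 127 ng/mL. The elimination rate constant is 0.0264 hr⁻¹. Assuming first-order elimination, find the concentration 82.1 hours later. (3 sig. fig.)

14.5 ng/mL

C(t) = C₀ e^(−kt) = 127 × e^(−0.02640 × 82.1) = 127 × e^(−2.167) = 127 × 0.1145 ≈ 14.5 ng/mL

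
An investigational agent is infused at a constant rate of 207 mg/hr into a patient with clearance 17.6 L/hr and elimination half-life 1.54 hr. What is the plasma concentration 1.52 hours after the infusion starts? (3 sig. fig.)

Css = rate / CL = 207 / 17.6 = 11.76 mg/L
k = ln 2 / 1.54 = 0.4501 hr⁻¹
C(t) = Css (1 − e^(−kt)) = 11.76 × (1 − e^(−0.6841)) = 11.76 × 0.4955 ≈ 5.83 mg/L

5.83 mg/L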